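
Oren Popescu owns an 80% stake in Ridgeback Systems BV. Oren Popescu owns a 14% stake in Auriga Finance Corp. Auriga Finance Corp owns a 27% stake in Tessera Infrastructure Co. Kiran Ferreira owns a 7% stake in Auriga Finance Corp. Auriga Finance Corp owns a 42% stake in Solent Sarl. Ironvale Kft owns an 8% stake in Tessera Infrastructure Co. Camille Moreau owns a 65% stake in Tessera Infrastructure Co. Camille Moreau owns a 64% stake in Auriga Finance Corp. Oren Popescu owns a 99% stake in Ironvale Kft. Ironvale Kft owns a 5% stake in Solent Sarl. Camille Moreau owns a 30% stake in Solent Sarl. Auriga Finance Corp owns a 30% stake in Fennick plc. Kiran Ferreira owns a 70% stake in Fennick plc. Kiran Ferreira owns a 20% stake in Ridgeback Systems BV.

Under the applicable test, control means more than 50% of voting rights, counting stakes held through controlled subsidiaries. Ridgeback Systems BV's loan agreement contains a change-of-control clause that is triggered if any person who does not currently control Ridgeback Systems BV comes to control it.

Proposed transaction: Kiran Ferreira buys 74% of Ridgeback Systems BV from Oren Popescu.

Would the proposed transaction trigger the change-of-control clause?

Yes

The purchase adds only to Kiran's holdings (Oren's stake shrinks), so Kiran is the only person who could newly come to control Ridgeback.
Kiran holds 70% of Fennick, so Kiran controls Fennick.
In Ridgeback, Kiran's side holds only 20%, not > 50%.
So before the transaction, Kiran does not control Ridgeback.
After the purchase, Kiran's direct stake in Ridgeback rises to 20% + 74% = 94%, and Oren's stake falls to 6%.
Kiran holds 94% of Ridgeback, so Kiran controls Ridgeback.
Kiran did not control Ridgeback before and does after, so the clause is triggered.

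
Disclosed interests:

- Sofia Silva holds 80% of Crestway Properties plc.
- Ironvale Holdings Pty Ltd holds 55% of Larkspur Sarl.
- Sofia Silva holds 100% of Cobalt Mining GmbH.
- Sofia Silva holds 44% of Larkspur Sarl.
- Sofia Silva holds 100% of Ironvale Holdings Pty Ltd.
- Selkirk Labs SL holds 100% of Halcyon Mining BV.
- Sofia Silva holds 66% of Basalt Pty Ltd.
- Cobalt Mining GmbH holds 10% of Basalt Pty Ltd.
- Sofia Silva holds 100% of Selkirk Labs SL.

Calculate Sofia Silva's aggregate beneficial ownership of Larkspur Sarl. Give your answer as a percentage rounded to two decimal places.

Sofia reaches Larkspur along 2 paths.
Direct stake: 44% = 44%.
Via Ironvale: 100% × 55% = 55%.
Total: 44% + 55% = 99%.
Rounded: 99.00%.

99.00%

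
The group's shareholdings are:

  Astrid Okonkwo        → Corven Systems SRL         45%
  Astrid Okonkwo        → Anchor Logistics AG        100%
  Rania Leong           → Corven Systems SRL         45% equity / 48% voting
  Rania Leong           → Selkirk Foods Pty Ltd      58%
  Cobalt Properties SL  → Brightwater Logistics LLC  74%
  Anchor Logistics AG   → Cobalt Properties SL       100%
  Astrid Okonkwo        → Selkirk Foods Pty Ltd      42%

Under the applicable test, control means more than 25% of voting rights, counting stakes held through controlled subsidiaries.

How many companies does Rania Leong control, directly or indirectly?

2

Rania holds 58% of Selkirk, so Rania controls Selkirk.
Rania holds 48% of Corven, so Rania controls Corven.
No other company's threshold is met.
Rania controls 2 companies.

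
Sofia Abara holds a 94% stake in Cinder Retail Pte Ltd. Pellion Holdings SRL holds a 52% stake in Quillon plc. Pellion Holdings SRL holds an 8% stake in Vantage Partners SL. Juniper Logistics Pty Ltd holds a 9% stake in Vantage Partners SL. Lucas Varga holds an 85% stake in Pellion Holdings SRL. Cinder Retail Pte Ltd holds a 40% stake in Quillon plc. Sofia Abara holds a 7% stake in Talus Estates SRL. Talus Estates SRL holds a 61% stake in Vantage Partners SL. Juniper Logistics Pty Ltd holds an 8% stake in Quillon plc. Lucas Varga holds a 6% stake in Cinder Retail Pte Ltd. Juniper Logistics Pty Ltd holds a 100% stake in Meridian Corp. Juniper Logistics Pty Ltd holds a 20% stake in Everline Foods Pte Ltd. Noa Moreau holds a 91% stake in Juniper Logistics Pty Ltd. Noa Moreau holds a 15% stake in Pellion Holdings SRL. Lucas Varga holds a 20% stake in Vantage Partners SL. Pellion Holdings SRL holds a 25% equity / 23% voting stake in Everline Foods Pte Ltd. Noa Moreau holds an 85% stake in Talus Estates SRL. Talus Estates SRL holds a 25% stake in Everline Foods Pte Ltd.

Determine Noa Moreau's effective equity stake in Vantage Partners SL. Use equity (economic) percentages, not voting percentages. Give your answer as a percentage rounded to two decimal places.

Noa reaches Vantage along 3 paths.
Via Pellion: 15% × 8% = 1.2%.
Via Talus: 85% × 61% = 51.85%.
Via Juniper: 91% × 9% = 8.19%.
Total: 1.2% + 51.85% + 8.19% = 61.24%.

61.24%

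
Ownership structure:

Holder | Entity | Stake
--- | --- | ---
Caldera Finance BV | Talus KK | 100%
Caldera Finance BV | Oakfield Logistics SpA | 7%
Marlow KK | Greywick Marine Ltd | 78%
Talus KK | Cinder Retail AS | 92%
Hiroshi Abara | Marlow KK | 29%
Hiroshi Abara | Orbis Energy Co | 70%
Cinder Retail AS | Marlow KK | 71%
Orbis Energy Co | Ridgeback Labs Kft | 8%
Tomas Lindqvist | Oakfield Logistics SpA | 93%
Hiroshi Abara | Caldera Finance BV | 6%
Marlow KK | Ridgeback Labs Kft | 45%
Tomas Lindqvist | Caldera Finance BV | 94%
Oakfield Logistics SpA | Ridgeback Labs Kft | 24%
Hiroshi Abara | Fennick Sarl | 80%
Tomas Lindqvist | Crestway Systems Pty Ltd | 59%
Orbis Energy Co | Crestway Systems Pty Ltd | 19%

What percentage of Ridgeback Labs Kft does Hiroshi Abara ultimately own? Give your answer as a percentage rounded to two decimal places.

Hiroshi reaches Ridgeback along 4 paths.
Via Caldera → Oakfield: 6% × 7% × 24% = 0.1008%.
Via Marlow: 29% × 45% = 13.05%.
Via Caldera → Talus → Cinder → Marlow: 6% × 100% × 92% × 71% × 45% = 1.76364%.
Via Orbis: 70% × 8% = 5.6%.
Total: 0.1008% + 13.05% + 1.76364% + 5.6% = 20.51444%.
Rounded: 20.51%.

20.51%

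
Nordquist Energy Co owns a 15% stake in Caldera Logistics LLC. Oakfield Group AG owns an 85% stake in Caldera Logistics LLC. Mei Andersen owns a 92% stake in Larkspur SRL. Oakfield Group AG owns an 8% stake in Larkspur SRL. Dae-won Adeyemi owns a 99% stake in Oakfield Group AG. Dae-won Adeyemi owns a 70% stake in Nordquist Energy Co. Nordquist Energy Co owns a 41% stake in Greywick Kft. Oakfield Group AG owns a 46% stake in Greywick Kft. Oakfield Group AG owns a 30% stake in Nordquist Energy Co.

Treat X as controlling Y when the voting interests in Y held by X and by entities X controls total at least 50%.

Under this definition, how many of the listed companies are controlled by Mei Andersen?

Mei holds 92% of Larkspur, so Mei controls Larkspur.
No other company's threshold is met.
Mei controls 1 company.

1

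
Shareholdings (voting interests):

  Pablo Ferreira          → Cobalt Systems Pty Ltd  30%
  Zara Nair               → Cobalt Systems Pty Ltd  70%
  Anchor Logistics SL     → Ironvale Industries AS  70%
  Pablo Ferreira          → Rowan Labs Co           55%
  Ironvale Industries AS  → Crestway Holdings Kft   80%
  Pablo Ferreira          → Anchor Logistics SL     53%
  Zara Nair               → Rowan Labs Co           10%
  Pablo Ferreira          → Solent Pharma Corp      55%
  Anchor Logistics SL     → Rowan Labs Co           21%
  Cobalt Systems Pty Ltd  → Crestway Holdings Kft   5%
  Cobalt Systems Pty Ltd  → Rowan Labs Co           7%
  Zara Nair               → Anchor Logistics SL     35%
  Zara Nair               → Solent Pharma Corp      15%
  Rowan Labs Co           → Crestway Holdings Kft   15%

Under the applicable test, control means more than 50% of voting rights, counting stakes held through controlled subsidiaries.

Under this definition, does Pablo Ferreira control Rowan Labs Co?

Yes

Pablo holds 53% of Anchor, so Pablo controls Anchor.
Pablo and Anchor together hold 55% + 21% = 76% of Rowan, so Pablo controls Rowan.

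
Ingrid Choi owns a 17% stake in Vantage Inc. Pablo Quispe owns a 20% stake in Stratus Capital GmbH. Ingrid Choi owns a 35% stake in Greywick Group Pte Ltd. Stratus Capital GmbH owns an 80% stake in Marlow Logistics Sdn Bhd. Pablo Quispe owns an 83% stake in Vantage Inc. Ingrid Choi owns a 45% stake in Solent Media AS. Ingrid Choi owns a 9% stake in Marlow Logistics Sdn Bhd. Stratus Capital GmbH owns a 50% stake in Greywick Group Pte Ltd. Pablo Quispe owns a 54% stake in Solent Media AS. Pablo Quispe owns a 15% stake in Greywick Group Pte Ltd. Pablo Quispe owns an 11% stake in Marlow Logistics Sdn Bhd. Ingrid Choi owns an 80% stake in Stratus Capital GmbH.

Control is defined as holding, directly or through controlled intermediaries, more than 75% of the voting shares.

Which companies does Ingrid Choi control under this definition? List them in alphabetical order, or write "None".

Ingrid holds 80% of Stratus, so Ingrid controls Stratus.
Ingrid and Stratus together hold 35% + 50% = 85% of Greywick, so Ingrid controls Greywick.
Stratus and Ingrid together hold 80% + 9% = 89% of Marlow, so Ingrid controls Marlow.
No other company's threshold is met.

Greywick Group Pte Ltd, Marlow Logistics Sdn Bhd, Stratus Capital GmbH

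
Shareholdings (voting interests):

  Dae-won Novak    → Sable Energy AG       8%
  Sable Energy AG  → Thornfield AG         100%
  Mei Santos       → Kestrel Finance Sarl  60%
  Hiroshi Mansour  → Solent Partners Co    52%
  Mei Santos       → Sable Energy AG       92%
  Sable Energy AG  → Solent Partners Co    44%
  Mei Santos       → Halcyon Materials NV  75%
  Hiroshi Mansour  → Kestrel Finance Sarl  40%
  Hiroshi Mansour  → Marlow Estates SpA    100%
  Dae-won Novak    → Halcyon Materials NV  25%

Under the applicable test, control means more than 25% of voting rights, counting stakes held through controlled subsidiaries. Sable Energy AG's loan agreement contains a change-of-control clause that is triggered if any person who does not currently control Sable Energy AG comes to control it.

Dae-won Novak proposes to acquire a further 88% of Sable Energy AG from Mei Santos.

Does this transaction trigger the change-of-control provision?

Yes

The purchase adds only to Dae-won's holdings (Mei's stake shrinks), so Dae-won is the only person who could newly come to control Sable.
Dae-won's largest direct stake is 25% in Halcyon, which does not meet the threshold, so Dae-won controls no company.
In Sable, Dae-won's side holds only 8%, not > 25%.
So before the transaction, Dae-won does not control Sable.
After the purchase, Dae-won's direct stake in Sable rises to 8% + 88% = 96%, and Mei's stake falls to 4%.
Dae-won holds 96% of Sable, so Dae-won controls Sable.
Dae-won did not control Sable before and does after, so the clause is triggered.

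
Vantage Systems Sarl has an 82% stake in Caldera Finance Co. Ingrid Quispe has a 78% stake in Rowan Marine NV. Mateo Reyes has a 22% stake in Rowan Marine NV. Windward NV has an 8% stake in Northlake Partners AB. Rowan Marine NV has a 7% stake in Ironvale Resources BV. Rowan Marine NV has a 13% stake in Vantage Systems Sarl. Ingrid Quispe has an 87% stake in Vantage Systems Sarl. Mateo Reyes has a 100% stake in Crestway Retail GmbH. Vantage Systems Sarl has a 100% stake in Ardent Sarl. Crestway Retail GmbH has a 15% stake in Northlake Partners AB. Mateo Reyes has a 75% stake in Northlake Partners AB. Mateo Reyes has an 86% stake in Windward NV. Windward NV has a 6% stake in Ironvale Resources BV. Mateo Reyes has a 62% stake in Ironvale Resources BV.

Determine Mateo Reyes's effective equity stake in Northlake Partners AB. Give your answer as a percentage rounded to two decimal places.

96.88%

Mateo reaches Northlake along 3 paths.
Via Crestway: 100% × 15% = 15%.
Via Windward: 86% × 8% = 6.88%.
Direct stake: 75% = 75%.
Total: 15% + 6.88% + 75% = 96.88%.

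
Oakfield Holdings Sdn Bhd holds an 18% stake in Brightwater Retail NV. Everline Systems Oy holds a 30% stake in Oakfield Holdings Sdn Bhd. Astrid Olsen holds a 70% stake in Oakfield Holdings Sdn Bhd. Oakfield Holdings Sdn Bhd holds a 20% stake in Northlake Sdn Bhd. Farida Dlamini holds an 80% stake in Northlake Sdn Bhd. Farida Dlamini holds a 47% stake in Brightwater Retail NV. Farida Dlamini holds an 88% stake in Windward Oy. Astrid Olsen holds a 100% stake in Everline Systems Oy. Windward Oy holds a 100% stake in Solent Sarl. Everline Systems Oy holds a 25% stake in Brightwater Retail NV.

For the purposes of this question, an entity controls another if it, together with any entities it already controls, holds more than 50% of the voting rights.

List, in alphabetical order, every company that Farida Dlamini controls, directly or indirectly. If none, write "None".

Farida holds 88% of Windward, so Farida controls Windward.
Farida holds 80% of Northlake, so Farida controls Northlake.
Windward holds 100% of Solent, so Farida controls Solent.
No other company's threshold is met.

Northlake Sdn Bhd, Solent Sarl, Windward Oy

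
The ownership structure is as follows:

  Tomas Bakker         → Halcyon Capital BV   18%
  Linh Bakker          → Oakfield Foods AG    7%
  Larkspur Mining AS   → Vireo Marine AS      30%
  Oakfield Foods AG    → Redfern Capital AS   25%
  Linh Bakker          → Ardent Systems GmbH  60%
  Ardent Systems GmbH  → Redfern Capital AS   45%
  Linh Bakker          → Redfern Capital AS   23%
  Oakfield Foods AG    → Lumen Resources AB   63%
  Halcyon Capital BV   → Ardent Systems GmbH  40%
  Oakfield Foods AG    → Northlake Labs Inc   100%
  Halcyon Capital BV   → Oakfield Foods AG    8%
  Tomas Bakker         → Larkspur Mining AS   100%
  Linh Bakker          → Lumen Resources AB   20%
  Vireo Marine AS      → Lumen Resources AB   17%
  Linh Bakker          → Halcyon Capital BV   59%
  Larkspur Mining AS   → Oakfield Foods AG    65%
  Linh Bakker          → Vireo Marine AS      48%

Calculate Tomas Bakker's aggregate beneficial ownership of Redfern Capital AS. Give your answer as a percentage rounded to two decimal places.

Tomas reaches Redfern along 3 paths.
Via Larkspur → Oakfield: 100% × 65% × 25% = 16.25%.
Via Halcyon → Oakfield: 18% × 8% × 25% = 0.36%.
Via Halcyon → Ardent: 18% × 40% × 45% = 3.24%.
Total: 16.25% + 0.36% + 3.24% = 19.85%.

19.85%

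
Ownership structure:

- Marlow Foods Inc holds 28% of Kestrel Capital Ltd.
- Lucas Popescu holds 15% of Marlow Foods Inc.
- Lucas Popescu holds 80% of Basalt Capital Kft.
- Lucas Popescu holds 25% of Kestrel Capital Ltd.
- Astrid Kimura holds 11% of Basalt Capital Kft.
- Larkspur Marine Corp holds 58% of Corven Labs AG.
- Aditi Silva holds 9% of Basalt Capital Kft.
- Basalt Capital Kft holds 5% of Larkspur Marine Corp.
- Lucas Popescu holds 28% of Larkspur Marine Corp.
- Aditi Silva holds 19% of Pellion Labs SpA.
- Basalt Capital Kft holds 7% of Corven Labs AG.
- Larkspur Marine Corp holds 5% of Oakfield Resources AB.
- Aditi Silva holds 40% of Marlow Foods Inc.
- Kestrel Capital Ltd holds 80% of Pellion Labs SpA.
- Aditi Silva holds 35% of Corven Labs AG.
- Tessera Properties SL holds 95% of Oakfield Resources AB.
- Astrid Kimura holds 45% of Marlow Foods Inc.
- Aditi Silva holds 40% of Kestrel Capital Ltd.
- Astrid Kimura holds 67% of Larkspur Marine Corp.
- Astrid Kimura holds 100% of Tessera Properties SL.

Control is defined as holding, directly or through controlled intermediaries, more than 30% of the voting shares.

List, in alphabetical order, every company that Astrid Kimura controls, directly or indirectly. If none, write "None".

Corven Labs AG, Larkspur Marine Corp, Marlow Foods Inc, Oakfield Resources AB, Tessera Properties SL

Astrid holds 45% of Marlow, so Astrid controls Marlow.
Astrid holds 67% of Larkspur, so Astrid controls Larkspur.
Astrid holds 100% of Tessera, so Astrid controls Tessera.
Tessera and Larkspur together hold 95% + 5% = 100% of Oakfield, so Astrid controls Oakfield.
Larkspur holds 58% of Corven, so Astrid controls Corven.
No other company's threshold is met.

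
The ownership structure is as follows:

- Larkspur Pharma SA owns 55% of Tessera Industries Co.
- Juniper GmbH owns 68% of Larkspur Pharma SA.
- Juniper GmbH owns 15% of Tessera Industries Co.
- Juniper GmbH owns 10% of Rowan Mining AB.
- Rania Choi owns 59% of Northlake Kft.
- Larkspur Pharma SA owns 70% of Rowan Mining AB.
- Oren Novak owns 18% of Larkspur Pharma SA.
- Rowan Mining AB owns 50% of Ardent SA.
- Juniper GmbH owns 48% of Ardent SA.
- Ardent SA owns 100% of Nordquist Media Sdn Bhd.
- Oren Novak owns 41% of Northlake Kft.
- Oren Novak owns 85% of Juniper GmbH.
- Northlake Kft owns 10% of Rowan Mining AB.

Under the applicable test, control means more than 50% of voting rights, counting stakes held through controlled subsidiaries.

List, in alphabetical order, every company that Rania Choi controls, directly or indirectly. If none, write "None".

Rania holds 59% of Northlake, so Rania controls Northlake.
No other company's threshold is met.

Northlake Kft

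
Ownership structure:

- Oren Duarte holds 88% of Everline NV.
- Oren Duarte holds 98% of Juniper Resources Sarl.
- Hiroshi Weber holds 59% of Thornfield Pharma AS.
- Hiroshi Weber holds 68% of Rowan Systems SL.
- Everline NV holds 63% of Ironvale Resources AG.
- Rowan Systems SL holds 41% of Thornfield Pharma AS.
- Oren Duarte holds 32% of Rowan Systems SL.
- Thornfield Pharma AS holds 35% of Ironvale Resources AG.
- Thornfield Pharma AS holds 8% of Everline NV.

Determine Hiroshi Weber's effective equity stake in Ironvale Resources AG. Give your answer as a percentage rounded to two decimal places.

34.79%

Hiroshi reaches Ironvale along 4 paths.
Via Rowan → Thornfield → Everline: 68% × 41% × 8% × 63% = 1.405152%.
Via Thornfield → Everline: 59% × 8% × 63% = 2.9736%.
Via Rowan → Thornfield: 68% × 41% × 35% = 9.758%.
Via Thornfield: 59% × 35% = 20.65%.
Total: 1.405152% + 2.9736% + 9.758% + 20.65% = 34.786752%.
Rounded: 34.79%.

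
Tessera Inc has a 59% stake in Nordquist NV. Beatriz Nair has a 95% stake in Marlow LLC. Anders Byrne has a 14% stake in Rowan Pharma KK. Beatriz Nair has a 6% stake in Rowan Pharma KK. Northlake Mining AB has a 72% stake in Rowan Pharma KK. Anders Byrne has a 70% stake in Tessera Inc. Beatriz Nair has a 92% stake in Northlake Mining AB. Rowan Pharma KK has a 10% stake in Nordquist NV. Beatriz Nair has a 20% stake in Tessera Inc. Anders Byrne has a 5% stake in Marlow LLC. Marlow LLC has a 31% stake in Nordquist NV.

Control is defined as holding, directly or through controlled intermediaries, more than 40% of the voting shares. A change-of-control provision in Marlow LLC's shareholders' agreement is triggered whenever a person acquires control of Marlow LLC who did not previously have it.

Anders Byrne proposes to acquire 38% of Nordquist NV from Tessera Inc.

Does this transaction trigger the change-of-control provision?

No

The purchase adds only to Anders's holdings (Tessera's stake shrinks), so Anders is the only person who could newly come to control Marlow.
Anders holds 70% of Tessera, so Anders controls Tessera.
Tessera holds 59% of Nordquist, so Anders controls Nordquist.
In Marlow, Anders's side holds only 5%, not > 40%.
So before the transaction, Anders does not control Marlow.
After the purchase, Anders holds 38% of Nordquist directly, and Tessera's stake falls to 21%.
Tessera and Anders together hold 21% + 38% = 59% of Nordquist, so Anders controls Nordquist.
After the transaction, Anders's side holds 5% of Marlow, not > 40%, so Anders still does not control Marlow.
No new person acquires control, so the clause is not triggered.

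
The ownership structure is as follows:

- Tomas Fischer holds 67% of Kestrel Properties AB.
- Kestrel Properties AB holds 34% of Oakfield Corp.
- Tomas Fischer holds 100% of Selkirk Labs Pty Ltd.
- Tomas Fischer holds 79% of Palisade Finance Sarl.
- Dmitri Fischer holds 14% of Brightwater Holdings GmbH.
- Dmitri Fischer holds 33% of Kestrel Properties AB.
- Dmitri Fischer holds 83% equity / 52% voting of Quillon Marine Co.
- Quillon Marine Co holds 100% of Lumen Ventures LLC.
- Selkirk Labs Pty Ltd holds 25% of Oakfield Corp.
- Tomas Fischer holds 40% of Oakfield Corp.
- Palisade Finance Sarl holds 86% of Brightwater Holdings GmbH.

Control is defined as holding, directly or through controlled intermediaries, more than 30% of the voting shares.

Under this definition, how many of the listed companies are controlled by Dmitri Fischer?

Dmitri holds 33% of Kestrel, so Dmitri controls Kestrel.
Dmitri holds 52% of Quillon, so Dmitri controls Quillon.
Kestrel holds 34% of Oakfield, so Dmitri controls Oakfield.
Quillon holds 100% of Lumen, so Dmitri controls Lumen.
No other company's threshold is met.
Dmitri controls 4 companies.

4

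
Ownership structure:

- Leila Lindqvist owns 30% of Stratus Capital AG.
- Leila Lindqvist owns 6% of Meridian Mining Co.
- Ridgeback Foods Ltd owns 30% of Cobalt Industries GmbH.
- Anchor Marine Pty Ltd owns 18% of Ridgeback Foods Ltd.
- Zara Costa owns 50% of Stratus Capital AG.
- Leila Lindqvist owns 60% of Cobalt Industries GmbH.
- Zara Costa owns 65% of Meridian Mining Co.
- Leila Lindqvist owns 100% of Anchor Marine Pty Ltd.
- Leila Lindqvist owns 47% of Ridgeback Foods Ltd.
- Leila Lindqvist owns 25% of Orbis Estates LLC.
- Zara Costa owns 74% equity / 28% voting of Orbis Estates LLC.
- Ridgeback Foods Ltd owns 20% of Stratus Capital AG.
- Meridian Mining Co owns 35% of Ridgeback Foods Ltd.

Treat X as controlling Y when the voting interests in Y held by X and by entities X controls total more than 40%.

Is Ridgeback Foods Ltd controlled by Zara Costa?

Zara holds 65% of Meridian, so Zara controls Meridian.
Zara holds 50% of Stratus, so Zara controls Stratus.
In Ridgeback, Zara's side holds only 35%, not > 40%.
So Zara does not control Ridgeback.

No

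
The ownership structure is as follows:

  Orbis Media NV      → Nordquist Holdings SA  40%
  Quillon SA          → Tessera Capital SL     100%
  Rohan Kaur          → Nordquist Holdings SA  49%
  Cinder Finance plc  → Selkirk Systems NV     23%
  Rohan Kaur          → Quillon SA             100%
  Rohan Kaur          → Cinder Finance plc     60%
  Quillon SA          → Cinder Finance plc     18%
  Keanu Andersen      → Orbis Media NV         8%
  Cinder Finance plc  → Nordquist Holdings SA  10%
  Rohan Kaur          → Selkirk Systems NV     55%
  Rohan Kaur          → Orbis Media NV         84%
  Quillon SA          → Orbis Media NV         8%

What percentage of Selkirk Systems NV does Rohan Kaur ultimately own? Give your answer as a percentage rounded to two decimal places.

Rohan reaches Selkirk along 3 paths.
Via Quillon → Cinder: 100% × 18% × 23% = 4.14%.
Via Cinder: 60% × 23% = 13.8%.
Direct stake: 55% = 55%.
Total: 4.14% + 13.8% + 55% = 72.94%.

72.94%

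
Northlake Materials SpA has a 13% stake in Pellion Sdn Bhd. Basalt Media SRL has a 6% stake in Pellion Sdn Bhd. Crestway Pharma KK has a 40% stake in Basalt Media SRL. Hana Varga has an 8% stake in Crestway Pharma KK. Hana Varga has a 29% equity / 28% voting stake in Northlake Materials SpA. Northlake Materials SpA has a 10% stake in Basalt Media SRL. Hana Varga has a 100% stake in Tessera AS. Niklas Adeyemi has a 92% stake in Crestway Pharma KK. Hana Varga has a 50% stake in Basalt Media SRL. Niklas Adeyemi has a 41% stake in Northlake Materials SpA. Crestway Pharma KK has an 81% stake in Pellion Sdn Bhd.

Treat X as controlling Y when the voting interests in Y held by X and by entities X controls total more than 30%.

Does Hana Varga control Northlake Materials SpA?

Hana holds 50% of Basalt, so Hana controls Basalt.
Hana holds 100% of Tessera, so Hana controls Tessera.
In Northlake, Hana's side holds only 28%, not > 30%.
So Hana does not control Northlake.

No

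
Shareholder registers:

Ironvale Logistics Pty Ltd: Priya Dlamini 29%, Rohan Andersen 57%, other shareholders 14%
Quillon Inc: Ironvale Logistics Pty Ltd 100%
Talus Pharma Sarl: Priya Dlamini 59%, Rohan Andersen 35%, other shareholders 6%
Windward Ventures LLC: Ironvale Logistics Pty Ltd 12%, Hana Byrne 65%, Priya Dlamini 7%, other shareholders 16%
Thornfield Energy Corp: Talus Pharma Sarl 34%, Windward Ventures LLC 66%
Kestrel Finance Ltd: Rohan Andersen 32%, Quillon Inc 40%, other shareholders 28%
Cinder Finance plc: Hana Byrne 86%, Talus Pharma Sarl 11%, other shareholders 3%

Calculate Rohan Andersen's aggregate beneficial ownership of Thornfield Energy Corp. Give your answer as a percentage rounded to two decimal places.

Rohan reaches Thornfield along 2 paths.
Via Talus: 35% × 34% = 11.9%.
Via Ironvale → Windward: 57% × 12% × 66% = 4.5144%.
Total: 11.9% + 4.5144% = 16.4144%.
Rounded: 16.41%.

16.41%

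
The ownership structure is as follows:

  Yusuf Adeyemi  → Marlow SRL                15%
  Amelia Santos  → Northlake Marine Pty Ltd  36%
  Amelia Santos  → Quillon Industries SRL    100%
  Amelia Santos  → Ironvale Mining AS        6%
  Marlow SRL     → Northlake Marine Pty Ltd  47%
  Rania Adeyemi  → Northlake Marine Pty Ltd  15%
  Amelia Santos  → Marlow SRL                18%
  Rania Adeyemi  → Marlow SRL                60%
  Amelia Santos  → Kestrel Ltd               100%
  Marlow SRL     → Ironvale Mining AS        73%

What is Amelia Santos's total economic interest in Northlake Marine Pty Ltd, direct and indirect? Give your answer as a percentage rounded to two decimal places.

Amelia reaches Northlake along 2 paths.
Direct stake: 36% = 36%.
Via Marlow: 18% × 47% = 8.46%.
Total: 36% + 8.46% = 44.46%.

44.46%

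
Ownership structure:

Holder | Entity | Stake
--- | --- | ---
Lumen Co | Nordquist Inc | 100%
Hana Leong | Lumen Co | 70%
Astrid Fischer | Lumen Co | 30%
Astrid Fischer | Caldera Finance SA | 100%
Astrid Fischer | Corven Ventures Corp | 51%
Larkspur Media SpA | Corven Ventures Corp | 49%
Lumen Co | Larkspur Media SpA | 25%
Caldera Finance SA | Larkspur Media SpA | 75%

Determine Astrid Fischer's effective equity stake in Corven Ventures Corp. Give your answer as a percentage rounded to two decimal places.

Astrid reaches Corven along 3 paths.
Direct stake: 51% = 51%.
Via Caldera → Larkspur: 100% × 75% × 49% = 36.75%.
Via Lumen → Larkspur: 30% × 25% × 49% = 3.675%.
Total: 51% + 36.75% + 3.675% = 91.425%.
Rounded: 91.43%.

91.43%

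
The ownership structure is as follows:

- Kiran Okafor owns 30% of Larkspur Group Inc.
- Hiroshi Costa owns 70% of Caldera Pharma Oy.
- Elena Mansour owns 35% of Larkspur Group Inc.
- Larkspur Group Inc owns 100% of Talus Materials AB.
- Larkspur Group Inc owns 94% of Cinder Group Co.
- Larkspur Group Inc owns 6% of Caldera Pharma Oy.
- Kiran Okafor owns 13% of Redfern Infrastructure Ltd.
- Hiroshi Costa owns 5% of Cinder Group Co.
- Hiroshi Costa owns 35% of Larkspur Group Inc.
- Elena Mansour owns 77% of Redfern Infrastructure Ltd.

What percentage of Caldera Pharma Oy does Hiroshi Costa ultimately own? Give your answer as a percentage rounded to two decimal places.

72.10%

Hiroshi reaches Caldera along 2 paths.
Direct stake: 70% = 70%.
Via Larkspur: 35% × 6% = 2.1%.
Total: 70% + 2.1% = 72.1%.
Rounded: 72.10%.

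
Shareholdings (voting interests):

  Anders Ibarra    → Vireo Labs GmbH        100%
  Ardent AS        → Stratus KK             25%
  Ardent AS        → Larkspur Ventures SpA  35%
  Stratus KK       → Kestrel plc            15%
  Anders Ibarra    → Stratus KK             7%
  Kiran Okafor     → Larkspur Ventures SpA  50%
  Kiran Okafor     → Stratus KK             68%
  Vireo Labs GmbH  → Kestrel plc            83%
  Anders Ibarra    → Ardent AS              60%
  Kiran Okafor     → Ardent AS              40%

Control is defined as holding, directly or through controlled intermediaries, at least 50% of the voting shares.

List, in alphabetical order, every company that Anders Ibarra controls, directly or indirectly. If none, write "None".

Anders holds 60% of Ardent, so Anders controls Ardent.
Anders holds 100% of Vireo, so Anders controls Vireo.
Vireo holds 83% of Kestrel, so Anders controls Kestrel.
No other company's threshold is met.

Ardent AS, Kestrel plc, Vireo Labs GmbH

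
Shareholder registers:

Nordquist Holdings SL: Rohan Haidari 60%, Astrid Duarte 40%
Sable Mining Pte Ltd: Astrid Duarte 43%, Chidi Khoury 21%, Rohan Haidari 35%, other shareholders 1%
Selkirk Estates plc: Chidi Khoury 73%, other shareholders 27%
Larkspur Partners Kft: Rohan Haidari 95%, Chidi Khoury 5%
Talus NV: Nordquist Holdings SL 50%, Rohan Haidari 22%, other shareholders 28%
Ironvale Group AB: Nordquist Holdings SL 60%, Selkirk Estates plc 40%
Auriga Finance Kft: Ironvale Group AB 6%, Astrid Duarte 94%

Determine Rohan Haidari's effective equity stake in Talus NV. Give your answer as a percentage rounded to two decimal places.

Rohan reaches Talus along 2 paths.
Via Nordquist: 60% × 50% = 30%.
Direct stake: 22% = 22%.
Total: 30% + 22% = 52%.
Rounded: 52.00%.

52.00%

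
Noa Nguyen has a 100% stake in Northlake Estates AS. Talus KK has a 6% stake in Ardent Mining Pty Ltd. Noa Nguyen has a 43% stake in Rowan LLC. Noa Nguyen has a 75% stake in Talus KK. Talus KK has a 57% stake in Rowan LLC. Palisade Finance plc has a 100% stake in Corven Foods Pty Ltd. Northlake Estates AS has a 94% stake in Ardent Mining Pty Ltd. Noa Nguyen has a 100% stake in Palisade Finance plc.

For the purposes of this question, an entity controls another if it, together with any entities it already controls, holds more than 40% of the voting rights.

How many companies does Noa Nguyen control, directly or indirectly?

Noa holds 100% of Palisade, so Noa controls Palisade.
Noa holds 75% of Talus, so Noa controls Talus.
Noa holds 100% of Northlake, so Noa controls Northlake.
Noa and Talus together hold 43% + 57% = 100% of Rowan, so Noa controls Rowan.
Talus and Northlake together hold 6% + 94% = 100% of Ardent, so Noa controls Ardent.
Palisade holds 100% of Corven, so Noa controls Corven.
Noa controls 6 companies.

6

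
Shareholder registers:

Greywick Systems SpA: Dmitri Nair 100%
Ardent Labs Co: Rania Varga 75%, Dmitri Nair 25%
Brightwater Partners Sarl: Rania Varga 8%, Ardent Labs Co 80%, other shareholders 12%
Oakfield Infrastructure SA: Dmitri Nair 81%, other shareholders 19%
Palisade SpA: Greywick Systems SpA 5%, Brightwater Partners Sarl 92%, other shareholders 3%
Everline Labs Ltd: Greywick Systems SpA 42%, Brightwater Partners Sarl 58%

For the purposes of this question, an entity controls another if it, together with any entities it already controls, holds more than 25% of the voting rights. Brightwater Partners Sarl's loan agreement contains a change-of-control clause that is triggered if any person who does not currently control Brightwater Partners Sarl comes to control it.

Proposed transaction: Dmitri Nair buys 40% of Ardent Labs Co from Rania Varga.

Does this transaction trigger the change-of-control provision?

Yes

The purchase adds only to Dmitri's holdings (Rania's stake shrinks), so Dmitri is the only person who could newly come to control Brightwater.
Dmitri holds 100% of Greywick, so Dmitri controls Greywick.
Dmitri holds 81% of Oakfield, so Dmitri controls Oakfield.
Greywick holds 42% of Everline, so Dmitri controls Everline.
Neither Dmitri nor any entity Dmitri controls holds any voting interest in Brightwater.
So before the transaction, Dmitri does not control Brightwater.
After the purchase, Dmitri's direct stake in Ardent rises to 25% + 40% = 65%, and Rania's stake falls to 35%.
Dmitri holds 65% of Ardent, so Dmitri controls Ardent.
Ardent holds 80% of Brightwater, so Dmitri controls Brightwater.
Dmitri did not control Brightwater before and does after, so the clause is triggered.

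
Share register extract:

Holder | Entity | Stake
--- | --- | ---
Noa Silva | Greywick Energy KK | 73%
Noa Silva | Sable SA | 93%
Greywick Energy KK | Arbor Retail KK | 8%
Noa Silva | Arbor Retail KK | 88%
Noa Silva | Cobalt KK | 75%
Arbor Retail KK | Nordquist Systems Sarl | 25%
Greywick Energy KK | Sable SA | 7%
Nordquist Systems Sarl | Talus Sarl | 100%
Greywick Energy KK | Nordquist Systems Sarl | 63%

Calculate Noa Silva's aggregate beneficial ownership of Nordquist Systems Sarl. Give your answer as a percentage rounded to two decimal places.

69.45%

Noa reaches Nordquist along 3 paths.
Via Greywick: 73% × 63% = 45.99%.
Via Arbor: 88% × 25% = 22%.
Via Greywick → Arbor: 73% × 8% × 25% = 1.46%.
Total: 45.99% + 22% + 1.46% = 69.45%.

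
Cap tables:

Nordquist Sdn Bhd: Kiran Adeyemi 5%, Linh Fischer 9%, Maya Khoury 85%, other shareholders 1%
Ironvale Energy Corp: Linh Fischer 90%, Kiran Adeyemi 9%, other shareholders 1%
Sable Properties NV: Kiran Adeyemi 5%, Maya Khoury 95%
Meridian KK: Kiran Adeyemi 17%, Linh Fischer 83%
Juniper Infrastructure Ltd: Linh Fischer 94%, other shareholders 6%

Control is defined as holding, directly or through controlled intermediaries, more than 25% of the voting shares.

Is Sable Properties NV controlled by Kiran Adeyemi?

Kiran's largest direct stake is 17% in Meridian, which does not meet the threshold, so Kiran controls no company.
In Sable, Kiran's side holds only 5%, not > 25%.
So Kiran does not control Sable.

No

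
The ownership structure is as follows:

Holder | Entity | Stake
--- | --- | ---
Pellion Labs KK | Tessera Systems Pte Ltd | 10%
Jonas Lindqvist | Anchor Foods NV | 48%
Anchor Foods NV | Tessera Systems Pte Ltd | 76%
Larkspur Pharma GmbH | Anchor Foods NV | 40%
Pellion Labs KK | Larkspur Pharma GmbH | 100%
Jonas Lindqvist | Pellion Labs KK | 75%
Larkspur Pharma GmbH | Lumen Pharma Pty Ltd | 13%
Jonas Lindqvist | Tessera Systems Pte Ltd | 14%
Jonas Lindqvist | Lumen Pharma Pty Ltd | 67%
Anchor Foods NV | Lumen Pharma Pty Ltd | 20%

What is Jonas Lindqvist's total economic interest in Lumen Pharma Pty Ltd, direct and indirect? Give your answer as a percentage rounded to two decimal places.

92.35%

Jonas reaches Lumen along 4 paths.
Via Pellion → Larkspur → Anchor: 75% × 100% × 40% × 20% = 6%.
Via Anchor: 48% × 20% = 9.6%.
Direct stake: 67% = 67%.
Via Pellion → Larkspur: 75% × 100% × 13% = 9.75%.
Total: 6% + 9.6% + 67% + 9.75% = 92.35%.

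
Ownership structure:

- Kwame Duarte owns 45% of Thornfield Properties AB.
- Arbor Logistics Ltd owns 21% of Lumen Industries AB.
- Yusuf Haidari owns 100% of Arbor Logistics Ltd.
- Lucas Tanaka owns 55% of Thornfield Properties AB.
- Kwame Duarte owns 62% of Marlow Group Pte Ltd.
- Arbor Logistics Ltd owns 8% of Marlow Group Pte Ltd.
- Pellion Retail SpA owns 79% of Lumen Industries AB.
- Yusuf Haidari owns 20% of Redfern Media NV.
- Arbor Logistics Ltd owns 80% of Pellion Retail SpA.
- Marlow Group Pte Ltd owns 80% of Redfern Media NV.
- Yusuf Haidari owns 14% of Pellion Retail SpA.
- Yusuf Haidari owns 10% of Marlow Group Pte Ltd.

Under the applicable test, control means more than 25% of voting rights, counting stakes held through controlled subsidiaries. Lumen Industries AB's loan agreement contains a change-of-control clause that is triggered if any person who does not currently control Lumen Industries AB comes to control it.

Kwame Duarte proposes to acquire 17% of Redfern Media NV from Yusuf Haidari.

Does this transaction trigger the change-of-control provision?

No

The purchase adds only to Kwame's holdings (Yusuf's stake shrinks), so Kwame is the only person who could newly come to control Lumen.
Kwame holds 62% of Marlow, so Kwame controls Marlow.
Kwame holds 45% of Thornfield, so Kwame controls Thornfield.
Marlow holds 80% of Redfern, so Kwame controls Redfern.
Neither Kwame nor any entity Kwame controls holds any voting interest in Lumen.
So before the transaction, Kwame does not control Lumen.
After the purchase, Kwame holds 17% of Redfern directly, and Yusuf's stake falls to 3%.
Marlow and Kwame together hold 80% + 17% = 97% of Redfern, so Kwame controls Redfern.
After the transaction, neither Kwame nor any entity Kwame controls holds a voting interest in Lumen, so Kwame still does not control it.
No new person acquires control, so the clause is not triggered.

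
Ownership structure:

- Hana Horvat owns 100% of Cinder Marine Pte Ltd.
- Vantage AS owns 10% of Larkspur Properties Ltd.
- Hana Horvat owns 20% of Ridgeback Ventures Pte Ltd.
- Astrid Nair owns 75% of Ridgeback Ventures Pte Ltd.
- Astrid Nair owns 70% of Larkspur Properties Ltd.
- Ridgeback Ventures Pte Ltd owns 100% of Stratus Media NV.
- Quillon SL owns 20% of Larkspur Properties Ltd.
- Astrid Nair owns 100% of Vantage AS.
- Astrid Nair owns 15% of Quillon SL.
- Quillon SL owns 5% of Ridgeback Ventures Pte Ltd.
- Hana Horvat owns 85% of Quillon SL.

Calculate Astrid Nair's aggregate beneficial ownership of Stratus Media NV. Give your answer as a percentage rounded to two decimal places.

75.75%

Astrid reaches Stratus along 2 paths.
Via Ridgeback: 75% × 100% = 75%.
Via Quillon → Ridgeback: 15% × 5% × 100% = 0.75%.
Total: 75% + 0.75% = 75.75%.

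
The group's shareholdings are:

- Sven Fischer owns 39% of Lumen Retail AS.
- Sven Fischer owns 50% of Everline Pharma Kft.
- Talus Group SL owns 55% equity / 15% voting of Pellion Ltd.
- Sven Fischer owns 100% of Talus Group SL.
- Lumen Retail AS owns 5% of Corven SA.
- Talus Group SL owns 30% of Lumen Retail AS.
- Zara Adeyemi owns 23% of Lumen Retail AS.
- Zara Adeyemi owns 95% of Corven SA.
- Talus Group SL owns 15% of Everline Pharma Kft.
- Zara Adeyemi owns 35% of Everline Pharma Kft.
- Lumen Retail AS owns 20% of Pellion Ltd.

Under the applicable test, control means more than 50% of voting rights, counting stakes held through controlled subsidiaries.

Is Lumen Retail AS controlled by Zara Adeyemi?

No

Zara holds 95% of Corven, so Zara controls Corven.
In Lumen, Zara's side holds only 23%, not > 50%.
So Zara does not control Lumen.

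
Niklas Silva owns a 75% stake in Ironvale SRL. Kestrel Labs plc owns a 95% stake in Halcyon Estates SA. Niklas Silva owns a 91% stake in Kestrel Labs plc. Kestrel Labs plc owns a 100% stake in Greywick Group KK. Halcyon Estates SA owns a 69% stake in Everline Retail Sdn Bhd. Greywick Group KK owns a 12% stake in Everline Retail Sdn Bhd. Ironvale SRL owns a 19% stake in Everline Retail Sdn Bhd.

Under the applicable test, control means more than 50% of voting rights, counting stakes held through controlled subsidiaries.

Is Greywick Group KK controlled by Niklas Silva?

Niklas holds 91% of Kestrel, so Niklas controls Kestrel.
Kestrel holds 100% of Greywick, so Niklas controls Greywick.

Yes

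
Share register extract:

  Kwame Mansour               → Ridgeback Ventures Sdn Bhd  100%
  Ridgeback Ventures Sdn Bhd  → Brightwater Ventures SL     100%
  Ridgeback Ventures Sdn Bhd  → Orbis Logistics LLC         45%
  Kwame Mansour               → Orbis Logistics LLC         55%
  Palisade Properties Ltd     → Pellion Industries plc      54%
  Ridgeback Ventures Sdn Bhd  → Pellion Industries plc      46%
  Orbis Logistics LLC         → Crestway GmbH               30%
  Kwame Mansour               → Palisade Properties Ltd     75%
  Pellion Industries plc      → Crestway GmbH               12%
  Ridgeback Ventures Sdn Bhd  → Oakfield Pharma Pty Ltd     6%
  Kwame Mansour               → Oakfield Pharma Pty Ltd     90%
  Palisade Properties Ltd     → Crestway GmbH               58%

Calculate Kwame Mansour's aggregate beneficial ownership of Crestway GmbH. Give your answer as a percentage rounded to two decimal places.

Kwame reaches Crestway along 5 paths.
Via Palisade: 75% × 58% = 43.5%.
Via Orbis: 55% × 30% = 16.5%.
Via Ridgeback → Orbis: 100% × 45% × 30% = 13.5%.
Via Ridgeback → Pellion: 100% × 46% × 12% = 5.52%.
Via Palisade → Pellion: 75% × 54% × 12% = 4.86%.
Total: 43.5% + 16.5% + 13.5% + 5.52% + 4.86% = 83.88%.

83.88%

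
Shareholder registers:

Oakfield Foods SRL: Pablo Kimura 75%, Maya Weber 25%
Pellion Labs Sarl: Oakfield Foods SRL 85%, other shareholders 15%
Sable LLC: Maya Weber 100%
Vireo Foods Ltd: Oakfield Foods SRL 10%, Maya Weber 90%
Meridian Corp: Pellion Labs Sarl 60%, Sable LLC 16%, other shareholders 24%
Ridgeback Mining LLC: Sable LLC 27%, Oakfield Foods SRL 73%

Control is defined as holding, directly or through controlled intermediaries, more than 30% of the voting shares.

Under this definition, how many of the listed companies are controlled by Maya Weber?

2

Maya holds 100% of Sable, so Maya controls Sable.
Maya holds 90% of Vireo, so Maya controls Vireo.
No other company's threshold is met.
Maya controls 2 companies.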